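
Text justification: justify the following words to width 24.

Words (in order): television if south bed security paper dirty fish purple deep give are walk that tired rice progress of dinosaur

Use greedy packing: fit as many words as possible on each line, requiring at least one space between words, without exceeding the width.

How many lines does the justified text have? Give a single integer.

Line 1: ['television', 'if', 'south', 'bed'] (min_width=23, slack=1)
Line 2: ['security', 'paper', 'dirty'] (min_width=20, slack=4)
Line 3: ['fish', 'purple', 'deep', 'give'] (min_width=21, slack=3)
Line 4: ['are', 'walk', 'that', 'tired', 'rice'] (min_width=24, slack=0)
Line 5: ['progress', 'of', 'dinosaur'] (min_width=20, slack=4)
Total lines: 5

Answer: 5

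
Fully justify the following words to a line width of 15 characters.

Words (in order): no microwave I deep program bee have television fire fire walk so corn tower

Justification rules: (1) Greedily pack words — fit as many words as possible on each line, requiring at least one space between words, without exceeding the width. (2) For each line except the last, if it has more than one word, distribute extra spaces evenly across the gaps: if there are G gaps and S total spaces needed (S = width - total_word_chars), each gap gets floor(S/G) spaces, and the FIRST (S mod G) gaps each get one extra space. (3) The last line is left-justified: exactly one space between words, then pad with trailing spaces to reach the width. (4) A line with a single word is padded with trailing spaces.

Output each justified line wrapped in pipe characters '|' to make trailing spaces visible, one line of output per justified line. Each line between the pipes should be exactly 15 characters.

Line 1: ['no', 'microwave', 'I'] (min_width=14, slack=1)
Line 2: ['deep', 'program'] (min_width=12, slack=3)
Line 3: ['bee', 'have'] (min_width=8, slack=7)
Line 4: ['television', 'fire'] (min_width=15, slack=0)
Line 5: ['fire', 'walk', 'so'] (min_width=12, slack=3)
Line 6: ['corn', 'tower'] (min_width=10, slack=5)

Answer: |no  microwave I|
|deep    program|
|bee        have|
|television fire|
|fire   walk  so|
|corn tower     |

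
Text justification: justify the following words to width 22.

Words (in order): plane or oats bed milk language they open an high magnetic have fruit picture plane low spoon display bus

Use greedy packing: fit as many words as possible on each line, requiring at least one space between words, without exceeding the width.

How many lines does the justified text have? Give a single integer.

Line 1: ['plane', 'or', 'oats', 'bed', 'milk'] (min_width=22, slack=0)
Line 2: ['language', 'they', 'open', 'an'] (min_width=21, slack=1)
Line 3: ['high', 'magnetic', 'have'] (min_width=18, slack=4)
Line 4: ['fruit', 'picture', 'plane'] (min_width=19, slack=3)
Line 5: ['low', 'spoon', 'display', 'bus'] (min_width=21, slack=1)
Total lines: 5

Answer: 5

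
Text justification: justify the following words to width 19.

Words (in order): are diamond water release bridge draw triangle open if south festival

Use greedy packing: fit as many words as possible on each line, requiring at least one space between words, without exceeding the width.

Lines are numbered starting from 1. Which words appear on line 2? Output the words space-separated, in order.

Line 1: ['are', 'diamond', 'water'] (min_width=17, slack=2)
Line 2: ['release', 'bridge', 'draw'] (min_width=19, slack=0)
Line 3: ['triangle', 'open', 'if'] (min_width=16, slack=3)
Line 4: ['south', 'festival'] (min_width=14, slack=5)

Answer: release bridge draw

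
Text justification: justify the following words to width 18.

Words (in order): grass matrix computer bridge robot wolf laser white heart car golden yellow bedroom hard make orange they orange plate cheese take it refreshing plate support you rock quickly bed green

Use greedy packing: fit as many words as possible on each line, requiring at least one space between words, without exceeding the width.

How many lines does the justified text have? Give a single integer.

Answer: 12

Derivation:
Line 1: ['grass', 'matrix'] (min_width=12, slack=6)
Line 2: ['computer', 'bridge'] (min_width=15, slack=3)
Line 3: ['robot', 'wolf', 'laser'] (min_width=16, slack=2)
Line 4: ['white', 'heart', 'car'] (min_width=15, slack=3)
Line 5: ['golden', 'yellow'] (min_width=13, slack=5)
Line 6: ['bedroom', 'hard', 'make'] (min_width=17, slack=1)
Line 7: ['orange', 'they', 'orange'] (min_width=18, slack=0)
Line 8: ['plate', 'cheese', 'take'] (min_width=17, slack=1)
Line 9: ['it', 'refreshing'] (min_width=13, slack=5)
Line 10: ['plate', 'support', 'you'] (min_width=17, slack=1)
Line 11: ['rock', 'quickly', 'bed'] (min_width=16, slack=2)
Line 12: ['green'] (min_width=5, slack=13)
Total lines: 12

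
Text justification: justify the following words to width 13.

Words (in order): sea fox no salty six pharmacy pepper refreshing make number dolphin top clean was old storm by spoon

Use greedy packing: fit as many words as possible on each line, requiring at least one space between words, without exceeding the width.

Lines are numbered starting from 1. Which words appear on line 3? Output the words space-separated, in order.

Line 1: ['sea', 'fox', 'no'] (min_width=10, slack=3)
Line 2: ['salty', 'six'] (min_width=9, slack=4)
Line 3: ['pharmacy'] (min_width=8, slack=5)
Line 4: ['pepper'] (min_width=6, slack=7)
Line 5: ['refreshing'] (min_width=10, slack=3)
Line 6: ['make', 'number'] (min_width=11, slack=2)
Line 7: ['dolphin', 'top'] (min_width=11, slack=2)
Line 8: ['clean', 'was', 'old'] (min_width=13, slack=0)
Line 9: ['storm', 'by'] (min_width=8, slack=5)
Line 10: ['spoon'] (min_width=5, slack=8)

Answer: pharmacy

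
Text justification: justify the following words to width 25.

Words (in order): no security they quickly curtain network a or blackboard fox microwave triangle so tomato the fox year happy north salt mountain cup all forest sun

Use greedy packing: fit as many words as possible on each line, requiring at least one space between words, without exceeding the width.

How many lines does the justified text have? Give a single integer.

Answer: 7

Derivation:
Line 1: ['no', 'security', 'they', 'quickly'] (min_width=24, slack=1)
Line 2: ['curtain', 'network', 'a', 'or'] (min_width=20, slack=5)
Line 3: ['blackboard', 'fox', 'microwave'] (min_width=24, slack=1)
Line 4: ['triangle', 'so', 'tomato', 'the'] (min_width=22, slack=3)
Line 5: ['fox', 'year', 'happy', 'north', 'salt'] (min_width=25, slack=0)
Line 6: ['mountain', 'cup', 'all', 'forest'] (min_width=23, slack=2)
Line 7: ['sun'] (min_width=3, slack=22)
Total lines: 7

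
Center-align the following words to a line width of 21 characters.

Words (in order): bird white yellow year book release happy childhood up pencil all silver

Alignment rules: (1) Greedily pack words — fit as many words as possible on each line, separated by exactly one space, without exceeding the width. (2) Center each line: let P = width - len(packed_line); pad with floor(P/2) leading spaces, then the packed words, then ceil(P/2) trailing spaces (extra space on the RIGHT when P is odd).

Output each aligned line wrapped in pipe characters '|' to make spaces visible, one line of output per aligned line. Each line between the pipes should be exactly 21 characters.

Answer: |  bird white yellow  |
|  year book release  |
| happy childhood up  |
|  pencil all silver  |

Derivation:
Line 1: ['bird', 'white', 'yellow'] (min_width=17, slack=4)
Line 2: ['year', 'book', 'release'] (min_width=17, slack=4)
Line 3: ['happy', 'childhood', 'up'] (min_width=18, slack=3)
Line 4: ['pencil', 'all', 'silver'] (min_width=17, slack=4)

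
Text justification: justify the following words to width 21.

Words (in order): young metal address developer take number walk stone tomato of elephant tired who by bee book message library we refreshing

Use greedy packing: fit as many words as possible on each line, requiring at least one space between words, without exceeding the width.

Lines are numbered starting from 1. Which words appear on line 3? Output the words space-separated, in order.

Answer: walk stone tomato of

Derivation:
Line 1: ['young', 'metal', 'address'] (min_width=19, slack=2)
Line 2: ['developer', 'take', 'number'] (min_width=21, slack=0)
Line 3: ['walk', 'stone', 'tomato', 'of'] (min_width=20, slack=1)
Line 4: ['elephant', 'tired', 'who', 'by'] (min_width=21, slack=0)
Line 5: ['bee', 'book', 'message'] (min_width=16, slack=5)
Line 6: ['library', 'we', 'refreshing'] (min_width=21, slack=0)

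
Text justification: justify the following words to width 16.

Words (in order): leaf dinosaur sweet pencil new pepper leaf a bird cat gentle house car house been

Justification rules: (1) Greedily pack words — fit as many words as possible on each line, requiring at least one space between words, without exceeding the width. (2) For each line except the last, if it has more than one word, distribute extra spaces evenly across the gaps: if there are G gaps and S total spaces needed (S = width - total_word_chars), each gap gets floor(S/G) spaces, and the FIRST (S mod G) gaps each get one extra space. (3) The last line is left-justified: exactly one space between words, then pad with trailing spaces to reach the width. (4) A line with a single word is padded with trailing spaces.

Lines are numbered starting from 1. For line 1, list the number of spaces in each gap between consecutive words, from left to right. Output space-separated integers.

Line 1: ['leaf', 'dinosaur'] (min_width=13, slack=3)
Line 2: ['sweet', 'pencil', 'new'] (min_width=16, slack=0)
Line 3: ['pepper', 'leaf', 'a'] (min_width=13, slack=3)
Line 4: ['bird', 'cat', 'gentle'] (min_width=15, slack=1)
Line 5: ['house', 'car', 'house'] (min_width=15, slack=1)
Line 6: ['been'] (min_width=4, slack=12)

Answer: 4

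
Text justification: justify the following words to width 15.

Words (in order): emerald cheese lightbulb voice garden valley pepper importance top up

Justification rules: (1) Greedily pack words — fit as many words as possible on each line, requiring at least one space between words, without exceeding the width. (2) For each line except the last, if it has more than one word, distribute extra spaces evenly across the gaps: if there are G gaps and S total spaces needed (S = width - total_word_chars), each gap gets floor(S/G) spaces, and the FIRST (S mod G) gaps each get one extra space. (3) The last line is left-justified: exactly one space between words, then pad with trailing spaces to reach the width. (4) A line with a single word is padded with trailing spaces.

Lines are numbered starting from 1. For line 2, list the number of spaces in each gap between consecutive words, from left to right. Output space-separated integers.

Answer: 1

Derivation:
Line 1: ['emerald', 'cheese'] (min_width=14, slack=1)
Line 2: ['lightbulb', 'voice'] (min_width=15, slack=0)
Line 3: ['garden', 'valley'] (min_width=13, slack=2)
Line 4: ['pepper'] (min_width=6, slack=9)
Line 5: ['importance', 'top'] (min_width=14, slack=1)
Line 6: ['up'] (min_width=2, slack=13)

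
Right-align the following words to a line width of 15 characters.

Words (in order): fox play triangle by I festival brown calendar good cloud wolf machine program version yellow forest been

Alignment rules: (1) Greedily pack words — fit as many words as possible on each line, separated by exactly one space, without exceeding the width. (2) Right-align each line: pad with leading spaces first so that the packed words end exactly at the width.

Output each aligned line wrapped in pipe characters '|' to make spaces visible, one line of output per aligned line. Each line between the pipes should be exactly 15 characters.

Answer: |       fox play|
|  triangle by I|
| festival brown|
|  calendar good|
|     cloud wolf|
|machine program|
| version yellow|
|    forest been|

Derivation:
Line 1: ['fox', 'play'] (min_width=8, slack=7)
Line 2: ['triangle', 'by', 'I'] (min_width=13, slack=2)
Line 3: ['festival', 'brown'] (min_width=14, slack=1)
Line 4: ['calendar', 'good'] (min_width=13, slack=2)
Line 5: ['cloud', 'wolf'] (min_width=10, slack=5)
Line 6: ['machine', 'program'] (min_width=15, slack=0)
Line 7: ['version', 'yellow'] (min_width=14, slack=1)
Line 8: ['forest', 'been'] (min_width=11, slack=4)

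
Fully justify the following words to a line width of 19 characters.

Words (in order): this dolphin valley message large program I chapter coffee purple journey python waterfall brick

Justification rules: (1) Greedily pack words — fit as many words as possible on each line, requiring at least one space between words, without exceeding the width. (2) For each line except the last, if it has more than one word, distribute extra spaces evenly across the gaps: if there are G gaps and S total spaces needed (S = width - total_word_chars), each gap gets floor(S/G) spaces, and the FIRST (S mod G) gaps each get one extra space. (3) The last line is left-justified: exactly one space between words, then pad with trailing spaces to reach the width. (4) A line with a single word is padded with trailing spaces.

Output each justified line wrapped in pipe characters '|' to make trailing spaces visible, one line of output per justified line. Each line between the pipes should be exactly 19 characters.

Answer: |this dolphin valley|
|message       large|
|program  I  chapter|
|coffee       purple|
|journey      python|
|waterfall brick    |

Derivation:
Line 1: ['this', 'dolphin', 'valley'] (min_width=19, slack=0)
Line 2: ['message', 'large'] (min_width=13, slack=6)
Line 3: ['program', 'I', 'chapter'] (min_width=17, slack=2)
Line 4: ['coffee', 'purple'] (min_width=13, slack=6)
Line 5: ['journey', 'python'] (min_width=14, slack=5)
Line 6: ['waterfall', 'brick'] (min_width=15, slack=4)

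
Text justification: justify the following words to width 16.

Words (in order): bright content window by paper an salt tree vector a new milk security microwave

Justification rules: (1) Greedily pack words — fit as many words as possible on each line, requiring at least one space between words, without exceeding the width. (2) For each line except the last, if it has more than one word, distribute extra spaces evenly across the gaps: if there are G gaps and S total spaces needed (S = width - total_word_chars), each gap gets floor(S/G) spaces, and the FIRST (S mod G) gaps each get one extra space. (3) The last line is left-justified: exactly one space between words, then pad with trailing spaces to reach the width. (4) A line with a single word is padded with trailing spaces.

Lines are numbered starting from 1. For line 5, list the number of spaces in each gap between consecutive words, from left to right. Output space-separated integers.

Line 1: ['bright', 'content'] (min_width=14, slack=2)
Line 2: ['window', 'by', 'paper'] (min_width=15, slack=1)
Line 3: ['an', 'salt', 'tree'] (min_width=12, slack=4)
Line 4: ['vector', 'a', 'new'] (min_width=12, slack=4)
Line 5: ['milk', 'security'] (min_width=13, slack=3)
Line 6: ['microwave'] (min_width=9, slack=7)

Answer: 4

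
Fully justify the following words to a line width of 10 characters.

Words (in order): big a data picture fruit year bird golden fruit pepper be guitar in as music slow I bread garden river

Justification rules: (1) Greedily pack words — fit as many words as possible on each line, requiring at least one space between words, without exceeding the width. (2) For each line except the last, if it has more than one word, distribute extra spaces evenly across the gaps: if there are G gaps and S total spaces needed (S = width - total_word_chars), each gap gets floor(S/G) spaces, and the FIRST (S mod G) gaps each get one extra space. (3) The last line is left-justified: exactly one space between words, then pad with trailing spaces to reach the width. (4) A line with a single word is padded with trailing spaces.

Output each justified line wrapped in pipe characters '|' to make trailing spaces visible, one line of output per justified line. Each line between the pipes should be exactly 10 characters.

Line 1: ['big', 'a', 'data'] (min_width=10, slack=0)
Line 2: ['picture'] (min_width=7, slack=3)
Line 3: ['fruit', 'year'] (min_width=10, slack=0)
Line 4: ['bird'] (min_width=4, slack=6)
Line 5: ['golden'] (min_width=6, slack=4)
Line 6: ['fruit'] (min_width=5, slack=5)
Line 7: ['pepper', 'be'] (min_width=9, slack=1)
Line 8: ['guitar', 'in'] (min_width=9, slack=1)
Line 9: ['as', 'music'] (min_width=8, slack=2)
Line 10: ['slow', 'I'] (min_width=6, slack=4)
Line 11: ['bread'] (min_width=5, slack=5)
Line 12: ['garden'] (min_width=6, slack=4)
Line 13: ['river'] (min_width=5, slack=5)

Answer: |big a data|
|picture   |
|fruit year|
|bird      |
|golden    |
|fruit     |
|pepper  be|
|guitar  in|
|as   music|
|slow     I|
|bread     |
|garden    |
|river     |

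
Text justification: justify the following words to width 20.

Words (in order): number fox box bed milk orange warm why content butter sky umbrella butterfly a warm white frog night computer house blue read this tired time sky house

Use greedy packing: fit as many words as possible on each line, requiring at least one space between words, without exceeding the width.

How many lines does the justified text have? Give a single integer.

Line 1: ['number', 'fox', 'box', 'bed'] (min_width=18, slack=2)
Line 2: ['milk', 'orange', 'warm', 'why'] (min_width=20, slack=0)
Line 3: ['content', 'butter', 'sky'] (min_width=18, slack=2)
Line 4: ['umbrella', 'butterfly', 'a'] (min_width=20, slack=0)
Line 5: ['warm', 'white', 'frog'] (min_width=15, slack=5)
Line 6: ['night', 'computer', 'house'] (min_width=20, slack=0)
Line 7: ['blue', 'read', 'this', 'tired'] (min_width=20, slack=0)
Line 8: ['time', 'sky', 'house'] (min_width=14, slack=6)
Total lines: 8

Answer: 8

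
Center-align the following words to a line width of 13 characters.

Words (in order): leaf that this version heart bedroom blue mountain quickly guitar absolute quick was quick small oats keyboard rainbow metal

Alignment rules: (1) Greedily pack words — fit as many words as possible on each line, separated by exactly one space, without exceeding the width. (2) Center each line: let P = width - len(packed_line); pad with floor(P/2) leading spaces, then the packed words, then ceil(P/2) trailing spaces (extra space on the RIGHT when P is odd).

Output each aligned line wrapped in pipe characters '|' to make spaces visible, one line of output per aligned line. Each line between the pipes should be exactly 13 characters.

Answer: |  leaf that  |
|this version |
|heart bedroom|
|blue mountain|
|   quickly   |
|   guitar    |
|  absolute   |
|  quick was  |
| quick small |
|oats keyboard|
|rainbow metal|

Derivation:
Line 1: ['leaf', 'that'] (min_width=9, slack=4)
Line 2: ['this', 'version'] (min_width=12, slack=1)
Line 3: ['heart', 'bedroom'] (min_width=13, slack=0)
Line 4: ['blue', 'mountain'] (min_width=13, slack=0)
Line 5: ['quickly'] (min_width=7, slack=6)
Line 6: ['guitar'] (min_width=6, slack=7)
Line 7: ['absolute'] (min_width=8, slack=5)
Line 8: ['quick', 'was'] (min_width=9, slack=4)
Line 9: ['quick', 'small'] (min_width=11, slack=2)
Line 10: ['oats', 'keyboard'] (min_width=13, slack=0)
Line 11: ['rainbow', 'metal'] (min_width=13, slack=0)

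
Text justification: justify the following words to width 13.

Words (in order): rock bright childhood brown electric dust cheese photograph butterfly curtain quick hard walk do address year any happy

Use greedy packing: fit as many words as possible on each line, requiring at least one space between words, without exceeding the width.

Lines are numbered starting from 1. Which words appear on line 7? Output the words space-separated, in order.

Answer: butterfly

Derivation:
Line 1: ['rock', 'bright'] (min_width=11, slack=2)
Line 2: ['childhood'] (min_width=9, slack=4)
Line 3: ['brown'] (min_width=5, slack=8)
Line 4: ['electric', 'dust'] (min_width=13, slack=0)
Line 5: ['cheese'] (min_width=6, slack=7)
Line 6: ['photograph'] (min_width=10, slack=3)
Line 7: ['butterfly'] (min_width=9, slack=4)
Line 8: ['curtain', 'quick'] (min_width=13, slack=0)
Line 9: ['hard', 'walk', 'do'] (min_width=12, slack=1)
Line 10: ['address', 'year'] (min_width=12, slack=1)
Line 11: ['any', 'happy'] (min_width=9, slack=4)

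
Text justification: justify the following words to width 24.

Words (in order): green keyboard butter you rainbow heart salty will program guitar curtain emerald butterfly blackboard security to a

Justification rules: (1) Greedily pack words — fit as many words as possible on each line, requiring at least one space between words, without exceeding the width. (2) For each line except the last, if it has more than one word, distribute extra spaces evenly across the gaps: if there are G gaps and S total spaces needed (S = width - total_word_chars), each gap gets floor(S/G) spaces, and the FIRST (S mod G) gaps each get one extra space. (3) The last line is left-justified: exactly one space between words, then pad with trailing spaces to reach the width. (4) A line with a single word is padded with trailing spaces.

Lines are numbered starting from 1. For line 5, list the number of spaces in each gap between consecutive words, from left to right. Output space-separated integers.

Answer: 5

Derivation:
Line 1: ['green', 'keyboard', 'butter'] (min_width=21, slack=3)
Line 2: ['you', 'rainbow', 'heart', 'salty'] (min_width=23, slack=1)
Line 3: ['will', 'program', 'guitar'] (min_width=19, slack=5)
Line 4: ['curtain', 'emerald'] (min_width=15, slack=9)
Line 5: ['butterfly', 'blackboard'] (min_width=20, slack=4)
Line 6: ['security', 'to', 'a'] (min_width=13, slack=11)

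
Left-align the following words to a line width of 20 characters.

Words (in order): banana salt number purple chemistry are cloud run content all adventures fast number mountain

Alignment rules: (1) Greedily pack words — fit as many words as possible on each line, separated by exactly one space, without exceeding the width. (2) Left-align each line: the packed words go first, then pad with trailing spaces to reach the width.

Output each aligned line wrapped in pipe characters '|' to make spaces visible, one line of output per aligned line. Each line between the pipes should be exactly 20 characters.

Line 1: ['banana', 'salt', 'number'] (min_width=18, slack=2)
Line 2: ['purple', 'chemistry', 'are'] (min_width=20, slack=0)
Line 3: ['cloud', 'run', 'content'] (min_width=17, slack=3)
Line 4: ['all', 'adventures', 'fast'] (min_width=19, slack=1)
Line 5: ['number', 'mountain'] (min_width=15, slack=5)

Answer: |banana salt number  |
|purple chemistry are|
|cloud run content   |
|all adventures fast |
|number mountain     |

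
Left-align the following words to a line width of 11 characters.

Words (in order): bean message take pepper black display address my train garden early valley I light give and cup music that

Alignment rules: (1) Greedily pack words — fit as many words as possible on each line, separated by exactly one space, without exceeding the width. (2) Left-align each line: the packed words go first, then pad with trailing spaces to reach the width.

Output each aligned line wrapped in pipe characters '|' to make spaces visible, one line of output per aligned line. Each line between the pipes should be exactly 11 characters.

Answer: |bean       |
|message    |
|take pepper|
|black      |
|display    |
|address my |
|train      |
|garden     |
|early      |
|valley I   |
|light give |
|and cup    |
|music that |

Derivation:
Line 1: ['bean'] (min_width=4, slack=7)
Line 2: ['message'] (min_width=7, slack=4)
Line 3: ['take', 'pepper'] (min_width=11, slack=0)
Line 4: ['black'] (min_width=5, slack=6)
Line 5: ['display'] (min_width=7, slack=4)
Line 6: ['address', 'my'] (min_width=10, slack=1)
Line 7: ['train'] (min_width=5, slack=6)
Line 8: ['garden'] (min_width=6, slack=5)
Line 9: ['early'] (min_width=5, slack=6)
Line 10: ['valley', 'I'] (min_width=8, slack=3)
Line 11: ['light', 'give'] (min_width=10, slack=1)
Line 12: ['and', 'cup'] (min_width=7, slack=4)
Line 13: ['music', 'that'] (min_width=10, slack=1)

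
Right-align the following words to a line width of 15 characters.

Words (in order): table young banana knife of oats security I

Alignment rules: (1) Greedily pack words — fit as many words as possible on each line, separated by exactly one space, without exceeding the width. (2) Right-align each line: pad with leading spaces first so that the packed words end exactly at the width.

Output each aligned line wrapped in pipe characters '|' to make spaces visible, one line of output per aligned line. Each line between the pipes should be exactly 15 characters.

Answer: |    table young|
|banana knife of|
|oats security I|

Derivation:
Line 1: ['table', 'young'] (min_width=11, slack=4)
Line 2: ['banana', 'knife', 'of'] (min_width=15, slack=0)
Line 3: ['oats', 'security', 'I'] (min_width=15, slack=0)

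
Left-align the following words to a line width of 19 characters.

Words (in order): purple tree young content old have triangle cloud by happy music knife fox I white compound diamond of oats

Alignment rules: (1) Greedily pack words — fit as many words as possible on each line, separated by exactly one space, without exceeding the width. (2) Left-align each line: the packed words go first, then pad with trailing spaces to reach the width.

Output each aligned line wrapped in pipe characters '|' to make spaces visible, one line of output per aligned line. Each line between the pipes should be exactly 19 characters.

Answer: |purple tree young  |
|content old have   |
|triangle cloud by  |
|happy music knife  |
|fox I white        |
|compound diamond of|
|oats               |

Derivation:
Line 1: ['purple', 'tree', 'young'] (min_width=17, slack=2)
Line 2: ['content', 'old', 'have'] (min_width=16, slack=3)
Line 3: ['triangle', 'cloud', 'by'] (min_width=17, slack=2)
Line 4: ['happy', 'music', 'knife'] (min_width=17, slack=2)
Line 5: ['fox', 'I', 'white'] (min_width=11, slack=8)
Line 6: ['compound', 'diamond', 'of'] (min_width=19, slack=0)
Line 7: ['oats'] (min_width=4, slack=15)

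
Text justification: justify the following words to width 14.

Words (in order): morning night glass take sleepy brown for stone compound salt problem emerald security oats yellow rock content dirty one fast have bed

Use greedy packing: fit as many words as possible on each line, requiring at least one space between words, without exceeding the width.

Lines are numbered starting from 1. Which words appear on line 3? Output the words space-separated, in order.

Line 1: ['morning', 'night'] (min_width=13, slack=1)
Line 2: ['glass', 'take'] (min_width=10, slack=4)
Line 3: ['sleepy', 'brown'] (min_width=12, slack=2)
Line 4: ['for', 'stone'] (min_width=9, slack=5)
Line 5: ['compound', 'salt'] (min_width=13, slack=1)
Line 6: ['problem'] (min_width=7, slack=7)
Line 7: ['emerald'] (min_width=7, slack=7)
Line 8: ['security', 'oats'] (min_width=13, slack=1)
Line 9: ['yellow', 'rock'] (min_width=11, slack=3)
Line 10: ['content', 'dirty'] (min_width=13, slack=1)
Line 11: ['one', 'fast', 'have'] (min_width=13, slack=1)
Line 12: ['bed'] (min_width=3, slack=11)

Answer: sleepy brown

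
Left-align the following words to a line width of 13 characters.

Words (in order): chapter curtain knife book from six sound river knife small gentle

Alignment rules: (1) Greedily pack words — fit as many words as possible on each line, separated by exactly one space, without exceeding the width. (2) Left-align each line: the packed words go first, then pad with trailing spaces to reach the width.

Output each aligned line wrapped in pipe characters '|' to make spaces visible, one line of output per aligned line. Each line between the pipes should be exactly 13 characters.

Line 1: ['chapter'] (min_width=7, slack=6)
Line 2: ['curtain', 'knife'] (min_width=13, slack=0)
Line 3: ['book', 'from', 'six'] (min_width=13, slack=0)
Line 4: ['sound', 'river'] (min_width=11, slack=2)
Line 5: ['knife', 'small'] (min_width=11, slack=2)
Line 6: ['gentle'] (min_width=6, slack=7)

Answer: |chapter      |
|curtain knife|
|book from six|
|sound river  |
|knife small  |
|gentle       |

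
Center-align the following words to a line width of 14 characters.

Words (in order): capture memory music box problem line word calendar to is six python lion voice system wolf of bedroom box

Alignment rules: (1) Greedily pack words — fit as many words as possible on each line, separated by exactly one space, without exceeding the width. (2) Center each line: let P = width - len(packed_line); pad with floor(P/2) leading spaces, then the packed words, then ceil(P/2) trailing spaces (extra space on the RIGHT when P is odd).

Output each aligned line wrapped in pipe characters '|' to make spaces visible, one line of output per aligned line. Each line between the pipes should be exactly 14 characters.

Answer: |capture memory|
|  music box   |
| problem line |
|word calendar |
|  to is six   |
| python lion  |
| voice system |
|   wolf of    |
| bedroom box  |

Derivation:
Line 1: ['capture', 'memory'] (min_width=14, slack=0)
Line 2: ['music', 'box'] (min_width=9, slack=5)
Line 3: ['problem', 'line'] (min_width=12, slack=2)
Line 4: ['word', 'calendar'] (min_width=13, slack=1)
Line 5: ['to', 'is', 'six'] (min_width=9, slack=5)
Line 6: ['python', 'lion'] (min_width=11, slack=3)
Line 7: ['voice', 'system'] (min_width=12, slack=2)
Line 8: ['wolf', 'of'] (min_width=7, slack=7)
Line 9: ['bedroom', 'box'] (min_width=11, slack=3)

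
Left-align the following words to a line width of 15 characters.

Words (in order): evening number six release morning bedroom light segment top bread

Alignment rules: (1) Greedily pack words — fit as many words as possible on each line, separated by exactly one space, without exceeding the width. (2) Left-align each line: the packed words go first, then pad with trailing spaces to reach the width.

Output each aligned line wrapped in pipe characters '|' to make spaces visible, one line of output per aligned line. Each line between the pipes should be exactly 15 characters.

Answer: |evening number |
|six release    |
|morning bedroom|
|light segment  |
|top bread      |

Derivation:
Line 1: ['evening', 'number'] (min_width=14, slack=1)
Line 2: ['six', 'release'] (min_width=11, slack=4)
Line 3: ['morning', 'bedroom'] (min_width=15, slack=0)
Line 4: ['light', 'segment'] (min_width=13, slack=2)
Line 5: ['top', 'bread'] (min_width=9, slack=6)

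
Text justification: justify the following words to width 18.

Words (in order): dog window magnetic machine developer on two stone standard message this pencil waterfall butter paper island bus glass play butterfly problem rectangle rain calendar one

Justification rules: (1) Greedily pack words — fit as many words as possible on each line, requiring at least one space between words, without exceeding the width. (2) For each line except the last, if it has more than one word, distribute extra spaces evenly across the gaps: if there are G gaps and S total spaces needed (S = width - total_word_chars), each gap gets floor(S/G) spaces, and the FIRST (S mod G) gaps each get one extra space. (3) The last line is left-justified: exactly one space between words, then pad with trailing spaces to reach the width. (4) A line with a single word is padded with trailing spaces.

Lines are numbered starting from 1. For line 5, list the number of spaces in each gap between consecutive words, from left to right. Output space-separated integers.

Answer: 7

Derivation:
Line 1: ['dog', 'window'] (min_width=10, slack=8)
Line 2: ['magnetic', 'machine'] (min_width=16, slack=2)
Line 3: ['developer', 'on', 'two'] (min_width=16, slack=2)
Line 4: ['stone', 'standard'] (min_width=14, slack=4)
Line 5: ['message', 'this'] (min_width=12, slack=6)
Line 6: ['pencil', 'waterfall'] (min_width=16, slack=2)
Line 7: ['butter', 'paper'] (min_width=12, slack=6)
Line 8: ['island', 'bus', 'glass'] (min_width=16, slack=2)
Line 9: ['play', 'butterfly'] (min_width=14, slack=4)
Line 10: ['problem', 'rectangle'] (min_width=17, slack=1)
Line 11: ['rain', 'calendar', 'one'] (min_width=17, slack=1)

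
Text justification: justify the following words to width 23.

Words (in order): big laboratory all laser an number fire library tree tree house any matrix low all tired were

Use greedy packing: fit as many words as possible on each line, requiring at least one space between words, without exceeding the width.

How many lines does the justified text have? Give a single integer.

Line 1: ['big', 'laboratory', 'all'] (min_width=18, slack=5)
Line 2: ['laser', 'an', 'number', 'fire'] (min_width=20, slack=3)
Line 3: ['library', 'tree', 'tree', 'house'] (min_width=23, slack=0)
Line 4: ['any', 'matrix', 'low', 'all'] (min_width=18, slack=5)
Line 5: ['tired', 'were'] (min_width=10, slack=13)
Total lines: 5

Answer: 5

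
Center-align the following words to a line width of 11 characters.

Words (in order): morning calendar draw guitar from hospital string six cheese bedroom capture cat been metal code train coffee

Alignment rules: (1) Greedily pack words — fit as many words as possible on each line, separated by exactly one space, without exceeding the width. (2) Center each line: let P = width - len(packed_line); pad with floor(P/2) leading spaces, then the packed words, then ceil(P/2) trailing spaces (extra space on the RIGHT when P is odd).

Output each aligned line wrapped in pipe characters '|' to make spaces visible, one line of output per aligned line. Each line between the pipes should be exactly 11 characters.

Line 1: ['morning'] (min_width=7, slack=4)
Line 2: ['calendar'] (min_width=8, slack=3)
Line 3: ['draw', 'guitar'] (min_width=11, slack=0)
Line 4: ['from'] (min_width=4, slack=7)
Line 5: ['hospital'] (min_width=8, slack=3)
Line 6: ['string', 'six'] (min_width=10, slack=1)
Line 7: ['cheese'] (min_width=6, slack=5)
Line 8: ['bedroom'] (min_width=7, slack=4)
Line 9: ['capture', 'cat'] (min_width=11, slack=0)
Line 10: ['been', 'metal'] (min_width=10, slack=1)
Line 11: ['code', 'train'] (min_width=10, slack=1)
Line 12: ['coffee'] (min_width=6, slack=5)

Answer: |  morning  |
| calendar  |
|draw guitar|
|   from    |
| hospital  |
|string six |
|  cheese   |
|  bedroom  |
|capture cat|
|been metal |
|code train |
|  coffee   |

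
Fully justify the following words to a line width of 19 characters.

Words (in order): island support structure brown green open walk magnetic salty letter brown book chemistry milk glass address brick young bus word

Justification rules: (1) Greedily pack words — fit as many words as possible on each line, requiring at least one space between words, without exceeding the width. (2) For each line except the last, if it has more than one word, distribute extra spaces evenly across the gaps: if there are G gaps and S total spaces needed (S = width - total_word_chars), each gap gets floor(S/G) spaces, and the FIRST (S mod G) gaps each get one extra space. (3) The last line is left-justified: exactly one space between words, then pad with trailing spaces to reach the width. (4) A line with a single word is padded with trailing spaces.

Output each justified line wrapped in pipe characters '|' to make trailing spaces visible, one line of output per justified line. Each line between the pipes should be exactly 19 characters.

Answer: |island      support|
|structure     brown|
|green   open   walk|
|magnetic      salty|
|letter  brown  book|
|chemistry      milk|
|glass address brick|
|young bus word     |

Derivation:
Line 1: ['island', 'support'] (min_width=14, slack=5)
Line 2: ['structure', 'brown'] (min_width=15, slack=4)
Line 3: ['green', 'open', 'walk'] (min_width=15, slack=4)
Line 4: ['magnetic', 'salty'] (min_width=14, slack=5)
Line 5: ['letter', 'brown', 'book'] (min_width=17, slack=2)
Line 6: ['chemistry', 'milk'] (min_width=14, slack=5)
Line 7: ['glass', 'address', 'brick'] (min_width=19, slack=0)
Line 8: ['young', 'bus', 'word'] (min_width=14, slack=5)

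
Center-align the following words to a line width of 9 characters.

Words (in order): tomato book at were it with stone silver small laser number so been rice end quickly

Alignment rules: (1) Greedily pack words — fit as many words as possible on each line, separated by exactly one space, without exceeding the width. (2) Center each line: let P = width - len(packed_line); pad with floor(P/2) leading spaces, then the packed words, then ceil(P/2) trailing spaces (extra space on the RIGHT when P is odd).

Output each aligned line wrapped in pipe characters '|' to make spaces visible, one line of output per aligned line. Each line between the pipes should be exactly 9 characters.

Answer: | tomato  |
| book at |
| were it |
|  with   |
|  stone  |
| silver  |
|  small  |
|  laser  |
|number so|
|been rice|
|   end   |
| quickly |

Derivation:
Line 1: ['tomato'] (min_width=6, slack=3)
Line 2: ['book', 'at'] (min_width=7, slack=2)
Line 3: ['were', 'it'] (min_width=7, slack=2)
Line 4: ['with'] (min_width=4, slack=5)
Line 5: ['stone'] (min_width=5, slack=4)
Line 6: ['silver'] (min_width=6, slack=3)
Line 7: ['small'] (min_width=5, slack=4)
Line 8: ['laser'] (min_width=5, slack=4)
Line 9: ['number', 'so'] (min_width=9, slack=0)
Line 10: ['been', 'rice'] (min_width=9, slack=0)
Line 11: ['end'] (min_width=3, slack=6)
Line 12: ['quickly'] (min_width=7, slack=2)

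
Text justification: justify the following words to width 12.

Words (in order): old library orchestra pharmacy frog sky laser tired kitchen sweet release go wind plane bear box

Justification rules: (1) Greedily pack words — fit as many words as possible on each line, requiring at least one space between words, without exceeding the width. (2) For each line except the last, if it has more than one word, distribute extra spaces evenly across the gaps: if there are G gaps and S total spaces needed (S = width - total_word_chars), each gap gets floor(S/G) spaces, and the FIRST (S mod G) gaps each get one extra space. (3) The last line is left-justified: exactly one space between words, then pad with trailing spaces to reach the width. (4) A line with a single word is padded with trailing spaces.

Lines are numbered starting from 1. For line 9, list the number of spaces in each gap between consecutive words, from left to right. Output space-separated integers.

Line 1: ['old', 'library'] (min_width=11, slack=1)
Line 2: ['orchestra'] (min_width=9, slack=3)
Line 3: ['pharmacy'] (min_width=8, slack=4)
Line 4: ['frog', 'sky'] (min_width=8, slack=4)
Line 5: ['laser', 'tired'] (min_width=11, slack=1)
Line 6: ['kitchen'] (min_width=7, slack=5)
Line 7: ['sweet'] (min_width=5, slack=7)
Line 8: ['release', 'go'] (min_width=10, slack=2)
Line 9: ['wind', 'plane'] (min_width=10, slack=2)
Line 10: ['bear', 'box'] (min_width=8, slack=4)

Answer: 3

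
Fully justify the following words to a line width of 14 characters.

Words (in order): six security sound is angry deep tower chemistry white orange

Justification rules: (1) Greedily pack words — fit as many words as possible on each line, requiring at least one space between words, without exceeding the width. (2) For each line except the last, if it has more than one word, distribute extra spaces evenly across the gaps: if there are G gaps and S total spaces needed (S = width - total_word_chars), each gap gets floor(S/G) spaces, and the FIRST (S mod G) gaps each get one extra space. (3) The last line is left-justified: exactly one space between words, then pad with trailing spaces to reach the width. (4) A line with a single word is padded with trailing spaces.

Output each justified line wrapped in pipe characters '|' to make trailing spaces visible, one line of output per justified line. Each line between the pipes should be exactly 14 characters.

Answer: |six   security|
|sound is angry|
|deep     tower|
|chemistry     |
|white orange  |

Derivation:
Line 1: ['six', 'security'] (min_width=12, slack=2)
Line 2: ['sound', 'is', 'angry'] (min_width=14, slack=0)
Line 3: ['deep', 'tower'] (min_width=10, slack=4)
Line 4: ['chemistry'] (min_width=9, slack=5)
Line 5: ['white', 'orange'] (min_width=12, slack=2)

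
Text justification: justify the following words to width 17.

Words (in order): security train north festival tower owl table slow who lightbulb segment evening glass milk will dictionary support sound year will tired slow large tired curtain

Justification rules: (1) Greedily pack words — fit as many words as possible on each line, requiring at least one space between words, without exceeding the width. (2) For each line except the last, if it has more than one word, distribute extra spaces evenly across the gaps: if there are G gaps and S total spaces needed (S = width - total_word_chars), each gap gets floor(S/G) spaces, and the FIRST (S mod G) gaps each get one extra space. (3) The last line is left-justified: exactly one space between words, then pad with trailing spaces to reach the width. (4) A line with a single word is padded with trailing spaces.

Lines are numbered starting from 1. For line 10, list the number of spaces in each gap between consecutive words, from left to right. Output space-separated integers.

Answer: 2 2

Derivation:
Line 1: ['security', 'train'] (min_width=14, slack=3)
Line 2: ['north', 'festival'] (min_width=14, slack=3)
Line 3: ['tower', 'owl', 'table'] (min_width=15, slack=2)
Line 4: ['slow', 'who'] (min_width=8, slack=9)
Line 5: ['lightbulb', 'segment'] (min_width=17, slack=0)
Line 6: ['evening', 'glass'] (min_width=13, slack=4)
Line 7: ['milk', 'will'] (min_width=9, slack=8)
Line 8: ['dictionary'] (min_width=10, slack=7)
Line 9: ['support', 'sound'] (min_width=13, slack=4)
Line 10: ['year', 'will', 'tired'] (min_width=15, slack=2)
Line 11: ['slow', 'large', 'tired'] (min_width=16, slack=1)
Line 12: ['curtain'] (min_width=7, slack=10)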